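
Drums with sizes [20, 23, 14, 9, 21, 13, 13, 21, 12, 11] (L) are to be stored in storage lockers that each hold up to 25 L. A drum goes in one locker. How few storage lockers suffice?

7

Total = 23 + 21 + 21 + 20 + 14 + 13 + 13 + 12 + 11 + 9 = 157 L.
Lower bound: ⌈157/25⌉ = 7 storage lockers.
A packing using 7 storage lockers:
  locker 1: 23 = 23
  locker 2: 21 = 21
  locker 3: 21 = 21
  locker 4: 20 = 20
  locker 5: 14 + 11 = 25
  locker 6: 13 + 12 = 25
  locker 7: 13 + 9 = 22
This matches the lower bound, so 7 is optimal.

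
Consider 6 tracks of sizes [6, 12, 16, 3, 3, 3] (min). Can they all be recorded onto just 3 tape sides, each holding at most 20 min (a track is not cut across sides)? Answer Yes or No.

Yes

A valid assignment using 3 tape sides:
  side 1: 16 + 3 = 19
  side 2: 12 + 6 = 18
  side 3: 3 + 3 = 6
Every load is within 20 min, so 3 tape sides suffice.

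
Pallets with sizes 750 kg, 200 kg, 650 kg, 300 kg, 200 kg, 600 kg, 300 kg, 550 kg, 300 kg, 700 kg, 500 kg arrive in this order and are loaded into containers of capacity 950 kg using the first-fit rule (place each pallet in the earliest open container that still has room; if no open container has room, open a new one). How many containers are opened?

6

  750 → container 1 (new)  [load 750/950]
  200 → container 1  [load 950/950]
  650 → container 2 (new)  [load 650/950]
  300 → container 2  [load 950/950]
  200 → container 3 (new)  [load 200/950]
  600 → container 3  [load 800/950]
  300 → container 4 (new)  [load 300/950]
  550 → container 4  [load 850/950]
  300 → container 5 (new)  [load 300/950]
  700 → container 6 (new)  [load 700/950]
  500 → container 5  [load 800/950]
6 containers opened.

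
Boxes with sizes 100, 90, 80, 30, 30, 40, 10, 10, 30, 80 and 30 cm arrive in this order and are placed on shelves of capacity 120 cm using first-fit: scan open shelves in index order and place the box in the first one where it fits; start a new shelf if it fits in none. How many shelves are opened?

5

  100 → shelf 1 (new)  [load 100/120]
  90 → shelf 2 (new)  [load 90/120]
  80 → shelf 3 (new)  [load 80/120]
  30 → shelf 2  [load 120/120]
  30 → shelf 3  [load 110/120]
  40 → shelf 4 (new)  [load 40/120]
  10 → shelf 1  [load 110/120]
  10 → shelf 1  [load 120/120]
  30 → shelf 4  [load 70/120]
  80 → shelf 5 (new)  [load 80/120]
  30 → shelf 4  [load 100/120]
5 shelves opened.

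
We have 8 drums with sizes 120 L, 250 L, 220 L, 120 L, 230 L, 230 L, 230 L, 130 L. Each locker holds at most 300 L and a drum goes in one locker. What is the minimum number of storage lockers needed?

Total = 250 + 230 + 230 + 230 + 220 + 130 + 120 + 120 = 1530 L.
Lower bound: ⌈1530/300⌉ = 6 storage lockers.
A packing using 7 storage lockers:
  locker 1: 250 = 250
  locker 2: 230 = 230
  locker 3: 230 = 230
  locker 4: 230 = 230
  locker 5: 220 = 220
  locker 6: 130 + 120 = 250
  locker 7: 120 = 120
No arrangement into 6 storage lockers stays within capacity, so 7 is optimal.

7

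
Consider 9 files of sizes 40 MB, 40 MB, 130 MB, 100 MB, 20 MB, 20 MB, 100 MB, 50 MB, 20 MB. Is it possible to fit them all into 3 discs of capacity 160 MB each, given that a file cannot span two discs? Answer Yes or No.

Total = 520 MB; ⌈520/160⌉ = 4.
At least 4 discs are required, but only 3 are allowed.

No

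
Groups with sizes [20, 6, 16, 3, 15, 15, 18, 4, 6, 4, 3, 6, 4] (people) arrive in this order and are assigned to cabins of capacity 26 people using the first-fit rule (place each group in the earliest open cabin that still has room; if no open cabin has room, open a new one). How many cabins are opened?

5

  20 → cabin 1 (new)  [load 20/26]
  6 → cabin 1  [load 26/26]
  16 → cabin 2 (new)  [load 16/26]
  3 → cabin 2  [load 19/26]
  15 → cabin 3 (new)  [load 15/26]
  15 → cabin 4 (new)  [load 15/26]
  18 → cabin 5 (new)  [load 18/26]
  4 → cabin 2  [load 23/26]
  6 → cabin 3  [load 21/26]
  4 → cabin 3  [load 25/26]
  3 → cabin 2  [load 26/26]
  6 → cabin 4  [load 21/26]
  4 → cabin 4  [load 25/26]
5 cabins opened.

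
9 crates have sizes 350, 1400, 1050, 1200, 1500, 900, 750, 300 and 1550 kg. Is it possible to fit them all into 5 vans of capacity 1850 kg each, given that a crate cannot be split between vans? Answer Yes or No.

No

Total = 9000 kg; ⌈9000/1850⌉ = 5.
The bound of 5 does not rule out 5, but exhaustive search shows no assignment into 5 vans of capacity 1850 kg exists — the minimum is 6.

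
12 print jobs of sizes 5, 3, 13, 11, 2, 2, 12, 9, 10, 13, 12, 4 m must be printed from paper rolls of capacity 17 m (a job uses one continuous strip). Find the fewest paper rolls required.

Total = 13 + 13 + 12 + 12 + 11 + 10 + 9 + 5 + 4 + 3 + 2 + 2 = 96 m.
Lower bound: ⌈96/17⌉ = 6 paper rolls.
Also, 7 print jobs each exceed 17/2 m, and no two of those can share a roll, so at least 7 paper rolls are needed.
A packing using 7 paper rolls:
  roll 1: 13 + 4 = 17
  roll 2: 13 + 3 = 16
  roll 3: 12 + 5 = 17
  roll 4: 12 + 2 + 2 = 16
  roll 5: 11 = 11
  roll 6: 10 = 10
  roll 7: 9 = 9
This matches the lower bound, so 7 is optimal.

7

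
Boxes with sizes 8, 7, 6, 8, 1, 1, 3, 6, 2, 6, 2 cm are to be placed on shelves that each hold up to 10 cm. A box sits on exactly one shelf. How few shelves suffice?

Total = 8 + 8 + 7 + 6 + 6 + 6 + 3 + 2 + 2 + 1 + 1 = 50 cm.
Lower bound: ⌈50/10⌉ = 5 shelves.
Also, 6 boxes each exceed 5 cm, and no two of those can share a shelf, so at least 6 shelves are needed.
A packing using 6 shelves:
  shelf 1: 8 + 2 = 10
  shelf 2: 8 + 2 = 10
  shelf 3: 7 + 3 = 10
  shelf 4: 6 + 1 + 1 = 8
  shelf 5: 6 = 6
  shelf 6: 6 = 6
This matches the lower bound, so 6 is optimal.

6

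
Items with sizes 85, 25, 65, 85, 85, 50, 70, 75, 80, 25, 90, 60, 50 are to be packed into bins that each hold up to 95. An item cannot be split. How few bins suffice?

Total = 90 + 85 + 85 + 85 + 80 + 75 + 70 + 65 + 60 + 50 + 50 + 25 + 25 = 845.
Lower bound: ⌈845/95⌉ = 9 bins.
Also, 11 items each exceed 95/2, and no two of those can share a bin, so at least 11 bins are needed.
A packing using 11 bins:
  bin 1: 90 = 90
  bin 2: 85 = 85
  bin 3: 85 = 85
  bin 4: 85 = 85
  bin 5: 80 = 80
  bin 6: 75 = 75
  bin 7: 70 + 25 = 95
  bin 8: 65 + 25 = 90
  bin 9: 60 = 60
  bin 10: 50 = 50
  bin 11: 50 = 50
This matches the lower bound, so 11 is optimal.

11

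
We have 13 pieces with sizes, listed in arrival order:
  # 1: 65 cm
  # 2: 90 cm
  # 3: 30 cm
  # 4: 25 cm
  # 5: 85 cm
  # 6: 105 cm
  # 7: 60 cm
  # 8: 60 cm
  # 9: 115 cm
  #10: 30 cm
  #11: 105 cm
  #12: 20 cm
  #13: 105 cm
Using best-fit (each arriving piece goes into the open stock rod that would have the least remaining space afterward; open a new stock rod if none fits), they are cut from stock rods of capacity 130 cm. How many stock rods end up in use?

8

  65 → stock rod 1 (new)  [load 65/130]
  90 → stock rod 2 (new)  [load 90/130]
  30 → stock rod 2  [load 120/130]
  25 → stock rod 1  [load 90/130]
  85 → stock rod 3 (new)  [load 85/130]
  105 → stock rod 4 (new)  [load 105/130]
  60 → stock rod 5 (new)  [load 60/130]
  60 → stock rod 5  [load 120/130]
  115 → stock rod 6 (new)  [load 115/130]
  30 → stock rod 1  [load 120/130]
  105 → stock rod 7 (new)  [load 105/130]
  20 → stock rod 4  [load 125/130]
  105 → stock rod 8 (new)  [load 105/130]
8 stock rods opened.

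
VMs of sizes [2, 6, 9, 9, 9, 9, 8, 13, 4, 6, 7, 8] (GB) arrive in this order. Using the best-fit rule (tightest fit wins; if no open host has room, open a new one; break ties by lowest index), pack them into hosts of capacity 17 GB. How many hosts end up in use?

6

  2 → host 1 (new)  [load 2/17]
  6 → host 1  [load 8/17]
  9 → host 1  [load 17/17]
  9 → host 2 (new)  [load 9/17]
  9 → host 3 (new)  [load 9/17]
  9 → host 4 (new)  [load 9/17]
  8 → host 2  [load 17/17]
  13 → host 5 (new)  [load 13/17]
  4 → host 5  [load 17/17]
  6 → host 3  [load 15/17]
  7 → host 4  [load 16/17]
  8 → host 6 (new)  [load 8/17]
6 hosts opened.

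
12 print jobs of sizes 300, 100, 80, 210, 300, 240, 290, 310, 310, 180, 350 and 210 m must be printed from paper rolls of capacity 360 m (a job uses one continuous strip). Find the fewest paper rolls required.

Total = 350 + 310 + 310 + 300 + 300 + 290 + 240 + 210 + 210 + 180 + 100 + 80 = 2880 m.
Lower bound: ⌈2880/360⌉ = 8 paper rolls.
Also, 9 print jobs each exceed 180 m, and no two of those can share a roll, so at least 9 paper rolls are needed.
A packing using 10 paper rolls:
  roll 1: 350 = 350
  roll 2: 310 = 310
  roll 3: 310 = 310
  roll 4: 300 = 300
  roll 5: 300 = 300
  roll 6: 290 = 290
  roll 7: 240 + 100 = 340
  roll 8: 210 + 80 = 290
  roll 9: 210 = 210
  roll 10: 180 = 180
No arrangement into 9 paper rolls stays within capacity, so 10 is optimal.

10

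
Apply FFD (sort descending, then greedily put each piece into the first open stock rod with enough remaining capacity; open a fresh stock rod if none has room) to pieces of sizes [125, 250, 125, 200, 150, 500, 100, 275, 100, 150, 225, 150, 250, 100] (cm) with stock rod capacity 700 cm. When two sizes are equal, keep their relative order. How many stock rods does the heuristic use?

4

Sorted descending: 500, 275, 250, 250, 225, 200, 150, 150, 150, 125, 125, 100, 100, 100.
  500 → stock rod 1 (new)  [load 500/700]
  275 → stock rod 2 (new)  [load 275/700]
  250 → stock rod 2  [load 525/700]
  250 → stock rod 3 (new)  [load 250/700]
  225 → stock rod 3  [load 475/700]
  200 → stock rod 1  [load 700/700]
  150 → stock rod 2  [load 675/700]
  150 → stock rod 3  [load 625/700]
  150 → stock rod 4 (new)  [load 150/700]
  125 → stock rod 4  [load 275/700]
  125 → stock rod 4  [load 400/700]
  100 → stock rod 4  [load 500/700]
  100 → stock rod 4  [load 600/700]
  100 → stock rod 4  [load 700/700]
4 stock rods opened.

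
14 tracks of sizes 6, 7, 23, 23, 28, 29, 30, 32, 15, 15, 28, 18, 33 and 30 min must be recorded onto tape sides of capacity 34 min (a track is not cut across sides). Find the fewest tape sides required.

Total = 33 + 32 + 30 + 30 + 29 + 28 + 28 + 23 + 23 + 18 + 15 + 15 + 7 + 6 = 317 min.
Lower bound: ⌈317/34⌉ = 10 tape sides.
A packing using 11 tape sides:
  side 1: 33 = 33
  side 2: 32 = 32
  side 3: 30 = 30
  side 4: 30 = 30
  side 5: 29 = 29
  side 6: 28 + 6 = 34
  side 7: 28 = 28
  side 8: 23 + 7 = 30
  side 9: 23 = 23
  side 10: 18 + 15 = 33
  side 11: 15 = 15
No arrangement into 10 tape sides stays within capacity, so 11 is optimal.

11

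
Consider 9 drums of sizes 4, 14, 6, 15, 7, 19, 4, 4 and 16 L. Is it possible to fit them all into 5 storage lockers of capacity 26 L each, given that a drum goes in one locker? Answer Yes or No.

A valid assignment using 4 storage lockers:
  locker 1: 19 + 7 = 26
  locker 2: 16 + 6 + 4 = 26
  locker 3: 15 + 4 + 4 = 23
  locker 4: 14 = 14
That uses only 4 ≤ 5, so 5 storage lockers are enough.

Yes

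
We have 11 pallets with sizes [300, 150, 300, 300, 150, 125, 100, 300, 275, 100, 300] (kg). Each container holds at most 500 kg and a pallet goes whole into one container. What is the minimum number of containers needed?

Total = 300 + 300 + 300 + 300 + 300 + 275 + 150 + 150 + 125 + 100 + 100 = 2400 kg.
Lower bound: ⌈2400/500⌉ = 5 containers.
Also, 6 pallets each exceed 250 kg, and no two of those can share a container, so at least 6 containers are needed.
A packing using 6 containers:
  container 1: 300 + 150 = 450
  container 2: 300 + 150 = 450
  container 3: 300 + 125 = 425
  container 4: 300 + 100 + 100 = 500
  container 5: 300 = 300
  container 6: 275 = 275
This matches the lower bound, so 6 is optimal.

6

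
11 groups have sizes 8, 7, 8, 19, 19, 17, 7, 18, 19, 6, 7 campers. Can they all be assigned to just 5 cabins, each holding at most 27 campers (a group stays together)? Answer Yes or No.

Total = 135 campers; ⌈135/27⌉ = 5.
The bound of 5 does not rule out 5, but exhaustive search shows no assignment into 5 cabins of capacity 27 campers exists — the minimum is 6.

No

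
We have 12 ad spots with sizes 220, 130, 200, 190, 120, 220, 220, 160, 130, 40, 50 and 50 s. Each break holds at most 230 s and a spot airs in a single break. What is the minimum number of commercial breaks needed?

Total = 220 + 220 + 220 + 200 + 190 + 160 + 130 + 130 + 120 + 50 + 50 + 40 = 1730 s.
Lower bound: ⌈1730/230⌉ = 8 commercial breaks.
Also, 9 ad spots each exceed 115 s, and no two of those can share a break, so at least 9 commercial breaks are needed.
A packing using 9 commercial breaks:
  break 1: 220 = 220
  break 2: 220 = 220
  break 3: 220 = 220
  break 4: 200 = 200
  break 5: 190 + 40 = 230
  break 6: 160 + 50 = 210
  break 7: 130 + 50 = 180
  break 8: 130 = 130
  break 9: 120 = 120
This matches the lower bound, so 9 is optimal.

9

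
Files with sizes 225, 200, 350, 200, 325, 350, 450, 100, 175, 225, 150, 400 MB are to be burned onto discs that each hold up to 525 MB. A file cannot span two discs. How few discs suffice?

7

Total = 450 + 400 + 350 + 350 + 325 + 225 + 225 + 200 + 200 + 175 + 150 + 100 = 3150 MB.
Lower bound: ⌈3150/525⌉ = 6 discs.
A packing using 7 discs:
  disc 1: 450 = 450
  disc 2: 400 + 100 = 500
  disc 3: 350 + 175 = 525
  disc 4: 350 + 150 = 500
  disc 5: 325 + 200 = 525
  disc 6: 225 + 225 = 450
  disc 7: 200 = 200
No arrangement into 6 discs stays within capacity, so 7 is optimal.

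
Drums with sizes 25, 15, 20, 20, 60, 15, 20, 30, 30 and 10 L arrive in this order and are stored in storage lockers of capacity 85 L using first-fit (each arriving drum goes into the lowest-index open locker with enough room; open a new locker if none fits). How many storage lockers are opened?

3

  25 → locker 1 (new)  [load 25/85]
  15 → locker 1  [load 40/85]
  20 → locker 1  [load 60/85]
  20 → locker 1  [load 80/85]
  60 → locker 2 (new)  [load 60/85]
  15 → locker 2  [load 75/85]
  20 → locker 3 (new)  [load 20/85]
  30 → locker 3  [load 50/85]
  30 → locker 3  [load 80/85]
  10 → locker 2  [load 85/85]
3 storage lockers opened.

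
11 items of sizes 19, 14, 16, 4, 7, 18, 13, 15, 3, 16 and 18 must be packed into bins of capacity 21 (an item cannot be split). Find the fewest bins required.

8

Total = 19 + 18 + 18 + 16 + 16 + 15 + 14 + 13 + 7 + 4 + 3 = 143.
Lower bound: ⌈143/21⌉ = 7 bins.
Also, 8 items each exceed 21/2, and no two of those can share a bin, so at least 8 bins are needed.
A packing using 8 bins:
  bin 1: 19 = 19
  bin 2: 18 + 3 = 21
  bin 3: 18 = 18
  bin 4: 16 + 4 = 20
  bin 5: 16 = 16
  bin 6: 15 = 15
  bin 7: 14 + 7 = 21
  bin 8: 13 = 13
This matches the lower bound, so 8 is optimal.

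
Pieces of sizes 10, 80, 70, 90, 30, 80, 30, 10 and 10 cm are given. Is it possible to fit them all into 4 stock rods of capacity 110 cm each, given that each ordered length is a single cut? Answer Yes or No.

A valid assignment using 4 stock rods:
  stock rod 1: 90 + 10 + 10 = 110
  stock rod 2: 80 + 30 = 110
  stock rod 3: 80 + 30 = 110
  stock rod 4: 70 + 10 = 80
Every load is within 110 cm, so 4 stock rods suffice.

Yes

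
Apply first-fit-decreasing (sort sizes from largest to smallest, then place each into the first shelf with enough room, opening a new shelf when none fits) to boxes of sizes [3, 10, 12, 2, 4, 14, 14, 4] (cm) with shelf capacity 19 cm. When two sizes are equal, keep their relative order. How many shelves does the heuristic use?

Sorted descending: 14, 14, 12, 10, 4, 4, 3, 2.
  14 → shelf 1 (new)  [load 14/19]
  14 → shelf 2 (new)  [load 14/19]
  12 → shelf 3 (new)  [load 12/19]
  10 → shelf 4 (new)  [load 10/19]
  4 → shelf 1  [load 18/19]
  4 → shelf 2  [load 18/19]
  3 → shelf 3  [load 15/19]
  2 → shelf 3  [load 17/19]
4 shelves opened.

4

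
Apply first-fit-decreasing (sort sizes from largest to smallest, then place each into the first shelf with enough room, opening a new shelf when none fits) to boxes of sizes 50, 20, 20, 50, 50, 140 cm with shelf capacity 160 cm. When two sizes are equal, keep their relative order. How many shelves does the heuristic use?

Sorted descending: 140, 50, 50, 50, 20, 20.
  140 → shelf 1 (new)  [load 140/160]
  50 → shelf 2 (new)  [load 50/160]
  50 → shelf 2  [load 100/160]
  50 → shelf 2  [load 150/160]
  20 → shelf 1  [load 160/160]
  20 → shelf 3 (new)  [load 20/160]
3 shelves opened.

3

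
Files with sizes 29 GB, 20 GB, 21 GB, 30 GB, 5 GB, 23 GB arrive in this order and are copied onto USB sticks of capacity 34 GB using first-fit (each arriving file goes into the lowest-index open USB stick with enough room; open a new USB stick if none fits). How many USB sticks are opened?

  29 → USB stick 1 (new)  [load 29/34]
  20 → USB stick 2 (new)  [load 20/34]
  21 → USB stick 3 (new)  [load 21/34]
  30 → USB stick 4 (new)  [load 30/34]
  5 → USB stick 1  [load 34/34]
  23 → USB stick 5 (new)  [load 23/34]
5 USB sticks opened.

5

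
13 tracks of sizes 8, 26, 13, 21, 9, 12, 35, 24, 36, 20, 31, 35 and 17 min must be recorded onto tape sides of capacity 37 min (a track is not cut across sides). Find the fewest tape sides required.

9

Total = 36 + 35 + 35 + 31 + 26 + 24 + 21 + 20 + 17 + 13 + 12 + 9 + 8 = 287 min.
Lower bound: ⌈287/37⌉ = 8 tape sides.
A packing using 9 tape sides:
  side 1: 36 = 36
  side 2: 35 = 35
  side 3: 35 = 35
  side 4: 31 = 31
  side 5: 26 + 9 = 35
  side 6: 24 + 13 = 37
  side 7: 21 + 12 = 33
  side 8: 20 + 17 = 37
  side 9: 8 = 8
No arrangement into 8 tape sides stays within capacity, so 9 is optimal.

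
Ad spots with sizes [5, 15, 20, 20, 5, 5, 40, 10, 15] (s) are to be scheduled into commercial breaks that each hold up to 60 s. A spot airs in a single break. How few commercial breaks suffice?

3

Total = 40 + 20 + 20 + 15 + 15 + 10 + 5 + 5 + 5 = 135 s.
Lower bound: ⌈135/60⌉ = 3 commercial breaks.
A packing using 3 commercial breaks:
  break 1: 40 + 20 = 60
  break 2: 20 + 15 + 15 + 10 = 60
  break 3: 5 + 5 + 5 = 15
This matches the lower bound, so 3 is optimal.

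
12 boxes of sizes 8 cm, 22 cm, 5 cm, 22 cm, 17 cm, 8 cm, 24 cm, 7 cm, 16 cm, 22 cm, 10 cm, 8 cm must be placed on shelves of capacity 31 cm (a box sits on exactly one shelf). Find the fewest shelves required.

6

Total = 24 + 22 + 22 + 22 + 17 + 16 + 10 + 8 + 8 + 8 + 7 + 5 = 169 cm.
Lower bound: ⌈169/31⌉ = 6 shelves.
A packing using 6 shelves:
  shelf 1: 24 + 7 = 31
  shelf 2: 22 + 8 = 30
  shelf 3: 22 + 8 = 30
  shelf 4: 22 + 8 = 30
  shelf 5: 17 + 10 = 27
  shelf 6: 16 + 5 = 21
This matches the lower bound, so 6 is optimal.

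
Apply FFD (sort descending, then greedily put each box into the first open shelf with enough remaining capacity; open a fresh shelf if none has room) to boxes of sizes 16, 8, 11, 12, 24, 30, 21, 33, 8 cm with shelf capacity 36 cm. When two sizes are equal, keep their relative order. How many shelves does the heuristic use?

5

Sorted descending: 33, 30, 24, 21, 16, 12, 11, 8, 8.
  33 → shelf 1 (new)  [load 33/36]
  30 → shelf 2 (new)  [load 30/36]
  24 → shelf 3 (new)  [load 24/36]
  21 → shelf 4 (new)  [load 21/36]
  16 → shelf 5 (new)  [load 16/36]
  12 → shelf 3  [load 36/36]
  11 → shelf 4  [load 32/36]
  8 → shelf 5  [load 24/36]
  8 → shelf 5  [load 32/36]
5 shelves opened.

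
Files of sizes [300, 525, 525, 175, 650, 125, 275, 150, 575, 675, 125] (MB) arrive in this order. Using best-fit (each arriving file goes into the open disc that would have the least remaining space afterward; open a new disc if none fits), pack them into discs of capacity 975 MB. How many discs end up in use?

  300 → disc 1 (new)  [load 300/975]
  525 → disc 1  [load 825/975]
  525 → disc 2 (new)  [load 525/975]
  175 → disc 2  [load 700/975]
  650 → disc 3 (new)  [load 650/975]
  125 → disc 1  [load 950/975]
  275 → disc 2  [load 975/975]
  150 → disc 3  [load 800/975]
  575 → disc 4 (new)  [load 575/975]
  675 → disc 5 (new)  [load 675/975]
  125 → disc 3  [load 925/975]
5 discs opened.

5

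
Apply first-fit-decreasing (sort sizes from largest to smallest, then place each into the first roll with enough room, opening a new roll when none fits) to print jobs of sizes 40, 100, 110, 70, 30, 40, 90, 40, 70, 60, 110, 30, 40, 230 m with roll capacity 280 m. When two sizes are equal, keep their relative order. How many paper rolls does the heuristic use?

4

Sorted descending: 230, 110, 110, 100, 90, 70, 70, 60, 40, 40, 40, 40, 30, 30.
  230 → roll 1 (new)  [load 230/280]
  110 → roll 2 (new)  [load 110/280]
  110 → roll 2  [load 220/280]
  100 → roll 3 (new)  [load 100/280]
  90 → roll 3  [load 190/280]
  70 → roll 3  [load 260/280]
  70 → roll 4 (new)  [load 70/280]
  60 → roll 2  [load 280/280]
  40 → roll 1  [load 270/280]
  40 → roll 4  [load 110/280]
  40 → roll 4  [load 150/280]
  40 → roll 4  [load 190/280]
  30 → roll 4  [load 220/280]
  30 → roll 4  [load 250/280]
4 paper rolls opened.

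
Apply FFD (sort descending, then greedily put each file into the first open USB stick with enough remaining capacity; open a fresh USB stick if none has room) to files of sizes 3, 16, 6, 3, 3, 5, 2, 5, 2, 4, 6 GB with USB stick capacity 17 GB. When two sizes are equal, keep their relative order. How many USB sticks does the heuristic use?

4

Sorted descending: 16, 6, 6, 5, 5, 4, 3, 3, 3, 2, 2.
  16 → USB stick 1 (new)  [load 16/17]
  6 → USB stick 2 (new)  [load 6/17]
  6 → USB stick 2  [load 12/17]
  5 → USB stick 2  [load 17/17]
  5 → USB stick 3 (new)  [load 5/17]
  4 → USB stick 3  [load 9/17]
  3 → USB stick 3  [load 12/17]
  3 → USB stick 3  [load 15/17]
  3 → USB stick 4 (new)  [load 3/17]
  2 → USB stick 3  [load 17/17]
  2 → USB stick 4  [load 5/17]
4 USB sticks opened.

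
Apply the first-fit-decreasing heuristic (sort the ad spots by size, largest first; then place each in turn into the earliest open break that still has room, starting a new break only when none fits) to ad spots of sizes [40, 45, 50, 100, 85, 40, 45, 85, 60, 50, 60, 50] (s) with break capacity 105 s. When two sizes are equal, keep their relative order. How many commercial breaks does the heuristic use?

Sorted descending: 100, 85, 85, 60, 60, 50, 50, 50, 45, 45, 40, 40.
  100 → break 1 (new)  [load 100/105]
  85 → break 2 (new)  [load 85/105]
  85 → break 3 (new)  [load 85/105]
  60 → break 4 (new)  [load 60/105]
  60 → break 5 (new)  [load 60/105]
  50 → break 6 (new)  [load 50/105]
  50 → break 6  [load 100/105]
  50 → break 7 (new)  [load 50/105]
  45 → break 4  [load 105/105]
  45 → break 5  [load 105/105]
  40 → break 7  [load 90/105]
  40 → break 8 (new)  [load 40/105]
8 commercial breaks opened.

8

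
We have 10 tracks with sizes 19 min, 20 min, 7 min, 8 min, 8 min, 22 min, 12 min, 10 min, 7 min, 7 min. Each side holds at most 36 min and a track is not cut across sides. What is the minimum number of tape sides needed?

Total = 22 + 20 + 19 + 12 + 10 + 8 + 8 + 7 + 7 + 7 = 120 min.
Lower bound: ⌈120/36⌉ = 4 tape sides.
A packing using 4 tape sides:
  side 1: 22 + 12 = 34
  side 2: 20 + 10 = 30
  side 3: 19 + 8 + 8 = 35
  side 4: 7 + 7 + 7 = 21
This matches the lower bound, so 4 is optimal.

4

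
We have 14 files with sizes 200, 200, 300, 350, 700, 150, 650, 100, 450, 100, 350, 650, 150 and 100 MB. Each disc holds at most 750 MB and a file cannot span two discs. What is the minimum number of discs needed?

Total = 700 + 650 + 650 + 450 + 350 + 350 + 300 + 200 + 200 + 150 + 150 + 100 + 100 + 100 = 4450 MB.
Lower bound: ⌈4450/750⌉ = 6 discs.
A packing using 6 discs:
  disc 1: 700 = 700
  disc 2: 650 + 100 = 750
  disc 3: 650 + 100 = 750
  disc 4: 450 + 300 = 750
  disc 5: 350 + 200 + 200 = 750
  disc 6: 350 + 150 + 150 + 100 = 750
This matches the lower bound, so 6 is optimal.

6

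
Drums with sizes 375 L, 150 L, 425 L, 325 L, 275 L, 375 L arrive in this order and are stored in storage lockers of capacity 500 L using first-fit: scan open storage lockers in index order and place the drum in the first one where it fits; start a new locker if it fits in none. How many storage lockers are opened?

  375 → locker 1 (new)  [load 375/500]
  150 → locker 2 (new)  [load 150/500]
  425 → locker 3 (new)  [load 425/500]
  325 → locker 2  [load 475/500]
  275 → locker 4 (new)  [load 275/500]
  375 → locker 5 (new)  [load 375/500]
5 storage lockers opened.

5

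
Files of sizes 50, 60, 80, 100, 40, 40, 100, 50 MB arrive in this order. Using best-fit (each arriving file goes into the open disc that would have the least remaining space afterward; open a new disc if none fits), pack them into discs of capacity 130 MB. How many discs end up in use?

5

  50 → disc 1 (new)  [load 50/130]
  60 → disc 1  [load 110/130]
  80 → disc 2 (new)  [load 80/130]
  100 → disc 3 (new)  [load 100/130]
  40 → disc 2  [load 120/130]
  40 → disc 4 (new)  [load 40/130]
  100 → disc 5 (new)  [load 100/130]
  50 → disc 4  [load 90/130]
5 discs opened.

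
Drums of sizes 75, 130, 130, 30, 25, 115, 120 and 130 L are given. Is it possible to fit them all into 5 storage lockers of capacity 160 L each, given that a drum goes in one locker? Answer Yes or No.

Total = 755 L; ⌈755/160⌉ = 5.
The bound of 5 does not rule out 5, but exhaustive search shows no assignment into 5 storage lockers of capacity 160 L exists — the minimum is 6.

No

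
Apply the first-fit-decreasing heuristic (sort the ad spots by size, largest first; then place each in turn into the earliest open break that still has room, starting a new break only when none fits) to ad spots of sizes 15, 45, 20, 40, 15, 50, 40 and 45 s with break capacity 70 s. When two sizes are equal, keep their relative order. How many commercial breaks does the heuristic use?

5

Sorted descending: 50, 45, 45, 40, 40, 20, 15, 15.
  50 → break 1 (new)  [load 50/70]
  45 → break 2 (new)  [load 45/70]
  45 → break 3 (new)  [load 45/70]
  40 → break 4 (new)  [load 40/70]
  40 → break 5 (new)  [load 40/70]
  20 → break 1  [load 70/70]
  15 → break 2  [load 60/70]
  15 → break 3  [load 60/70]
5 commercial breaks opened.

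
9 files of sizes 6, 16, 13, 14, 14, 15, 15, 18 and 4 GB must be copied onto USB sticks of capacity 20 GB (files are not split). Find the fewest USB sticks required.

7

Total = 18 + 16 + 15 + 15 + 14 + 14 + 13 + 6 + 4 = 115 GB.
Lower bound: ⌈115/20⌉ = 6 USB sticks.
Also, 7 files each exceed 10 GB, and no two of those can share a USB stick, so at least 7 USB sticks are needed.
A packing using 7 USB sticks:
  USB stick 1: 18 = 18
  USB stick 2: 16 + 4 = 20
  USB stick 3: 15 = 15
  USB stick 4: 15 = 15
  USB stick 5: 14 + 6 = 20
  USB stick 6: 14 = 14
  USB stick 7: 13 = 13
This matches the lower bound, so 7 is optimal.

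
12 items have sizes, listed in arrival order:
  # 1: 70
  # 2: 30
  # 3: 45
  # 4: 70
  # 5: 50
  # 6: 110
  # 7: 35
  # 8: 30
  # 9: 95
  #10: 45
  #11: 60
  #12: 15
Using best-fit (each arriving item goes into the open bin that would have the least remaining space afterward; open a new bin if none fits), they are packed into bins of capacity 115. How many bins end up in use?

6

  70 → bin 1 (new)  [load 70/115]
  30 → bin 1  [load 100/115]
  45 → bin 2 (new)  [load 45/115]
  70 → bin 2  [load 115/115]
  50 → bin 3 (new)  [load 50/115]
  110 → bin 4 (new)  [load 110/115]
  35 → bin 3  [load 85/115]
  30 → bin 3  [load 115/115]
  95 → bin 5 (new)  [load 95/115]
  45 → bin 6 (new)  [load 45/115]
  60 → bin 6  [load 105/115]
  15 → bin 1  [load 115/115]
6 bins opened.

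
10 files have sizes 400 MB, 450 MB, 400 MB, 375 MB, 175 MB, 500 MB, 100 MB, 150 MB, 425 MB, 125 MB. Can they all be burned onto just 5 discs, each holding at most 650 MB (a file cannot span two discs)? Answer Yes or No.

Total = 3100 MB; ⌈3100/650⌉ = 5.
6 files each exceed half the capacity and cannot share a disc, forcing at least 6 discs.
At least 6 discs are required, but only 5 are allowed.

No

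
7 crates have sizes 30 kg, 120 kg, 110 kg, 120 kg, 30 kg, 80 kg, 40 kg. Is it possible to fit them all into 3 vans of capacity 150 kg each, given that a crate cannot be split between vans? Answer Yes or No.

Total = 530 kg; ⌈530/150⌉ = 4.
At least 4 vans are required, but only 3 are allowed.

No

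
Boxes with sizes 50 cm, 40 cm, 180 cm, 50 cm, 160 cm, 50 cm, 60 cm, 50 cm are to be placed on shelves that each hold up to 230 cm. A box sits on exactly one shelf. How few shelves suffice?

3

Total = 180 + 160 + 60 + 50 + 50 + 50 + 50 + 40 = 640 cm.
Lower bound: ⌈640/230⌉ = 3 shelves.
A packing using 3 shelves:
  shelf 1: 180 + 50 = 230
  shelf 2: 160 + 60 = 220
  shelf 3: 50 + 50 + 50 + 40 = 190
This matches the lower bound, so 3 is optimal.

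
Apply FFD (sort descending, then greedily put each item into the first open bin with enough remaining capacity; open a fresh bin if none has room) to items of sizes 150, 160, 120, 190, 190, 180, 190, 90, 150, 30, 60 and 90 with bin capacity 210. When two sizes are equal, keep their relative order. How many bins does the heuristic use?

Sorted descending: 190, 190, 190, 180, 160, 150, 150, 120, 90, 90, 60, 30.
  190 → bin 1 (new)  [load 190/210]
  190 → bin 2 (new)  [load 190/210]
  190 → bin 3 (new)  [load 190/210]
  180 → bin 4 (new)  [load 180/210]
  160 → bin 5 (new)  [load 160/210]
  150 → bin 6 (new)  [load 150/210]
  150 → bin 7 (new)  [load 150/210]
  120 → bin 8 (new)  [load 120/210]
  90 → bin 8  [load 210/210]
  90 → bin 9 (new)  [load 90/210]
  60 → bin 6  [load 210/210]
  30 → bin 4  [load 210/210]
9 bins opened.

9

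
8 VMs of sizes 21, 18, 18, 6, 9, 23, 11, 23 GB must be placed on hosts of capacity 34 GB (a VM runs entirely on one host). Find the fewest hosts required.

5

Total = 23 + 23 + 21 + 18 + 18 + 11 + 9 + 6 = 129 GB.
Lower bound: ⌈129/34⌉ = 4 hosts.
Also, 5 VMs each exceed 17 GB, and no two of those can share a host, so at least 5 hosts are needed.
A packing using 5 hosts:
  host 1: 23 + 11 = 34
  host 2: 23 + 9 = 32
  host 3: 21 + 6 = 27
  host 4: 18 = 18
  host 5: 18 = 18
This matches the lower bound, so 5 is optimal.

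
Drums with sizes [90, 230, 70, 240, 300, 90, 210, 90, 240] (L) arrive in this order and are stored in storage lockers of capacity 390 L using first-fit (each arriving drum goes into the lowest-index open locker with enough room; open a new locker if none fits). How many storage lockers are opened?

5

  90 → locker 1 (new)  [load 90/390]
  230 → locker 1  [load 320/390]
  70 → locker 1  [load 390/390]
  240 → locker 2 (new)  [load 240/390]
  300 → locker 3 (new)  [load 300/390]
  90 → locker 2  [load 330/390]
  210 → locker 4 (new)  [load 210/390]
  90 → locker 3  [load 390/390]
  240 → locker 5 (new)  [load 240/390]
5 storage lockers opened.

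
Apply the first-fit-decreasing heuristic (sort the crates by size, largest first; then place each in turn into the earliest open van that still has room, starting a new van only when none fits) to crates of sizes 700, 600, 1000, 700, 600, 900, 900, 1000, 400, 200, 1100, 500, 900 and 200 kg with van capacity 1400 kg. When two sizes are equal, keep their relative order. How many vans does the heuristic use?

Sorted descending: 1100, 1000, 1000, 900, 900, 900, 700, 700, 600, 600, 500, 400, 200, 200.
  1100 → van 1 (new)  [load 1100/1400]
  1000 → van 2 (new)  [load 1000/1400]
  1000 → van 3 (new)  [load 1000/1400]
  900 → van 4 (new)  [load 900/1400]
  900 → van 5 (new)  [load 900/1400]
  900 → van 6 (new)  [load 900/1400]
  700 → van 7 (new)  [load 700/1400]
  700 → van 7  [load 1400/1400]
  600 → van 8 (new)  [load 600/1400]
  600 → van 8  [load 1200/1400]
  500 → van 4  [load 1400/1400]
  400 → van 2  [load 1400/1400]
  200 → van 1  [load 1300/1400]
  200 → van 3  [load 1200/1400]
8 vans opened.

8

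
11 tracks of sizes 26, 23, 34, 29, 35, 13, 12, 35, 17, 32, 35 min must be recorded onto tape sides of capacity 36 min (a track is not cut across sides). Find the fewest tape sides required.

Total = 35 + 35 + 35 + 34 + 32 + 29 + 26 + 23 + 17 + 13 + 12 = 291 min.
Lower bound: ⌈291/36⌉ = 9 tape sides.
A packing using 9 tape sides:
  side 1: 35 = 35
  side 2: 35 = 35
  side 3: 35 = 35
  side 4: 34 = 34
  side 5: 32 = 32
  side 6: 29 = 29
  side 7: 26 = 26
  side 8: 23 + 13 = 36
  side 9: 17 + 12 = 29
This matches the lower bound, so 9 is optimal.

9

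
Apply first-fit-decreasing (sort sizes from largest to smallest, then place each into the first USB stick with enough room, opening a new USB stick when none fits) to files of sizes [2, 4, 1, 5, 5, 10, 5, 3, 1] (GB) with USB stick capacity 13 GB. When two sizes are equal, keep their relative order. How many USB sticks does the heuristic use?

Sorted descending: 10, 5, 5, 5, 4, 3, 2, 1, 1.
  10 → USB stick 1 (new)  [load 10/13]
  5 → USB stick 2 (new)  [load 5/13]
  5 → USB stick 2  [load 10/13]
  5 → USB stick 3 (new)  [load 5/13]
  4 → USB stick 3  [load 9/13]
  3 → USB stick 1  [load 13/13]
  2 → USB stick 2  [load 12/13]
  1 → USB stick 2  [load 13/13]
  1 → USB stick 3  [load 10/13]
3 USB sticks opened.

3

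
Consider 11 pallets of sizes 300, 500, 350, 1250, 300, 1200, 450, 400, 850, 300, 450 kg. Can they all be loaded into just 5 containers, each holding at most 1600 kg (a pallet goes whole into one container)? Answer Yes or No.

Yes

A valid assignment using 4 containers:
  container 1: 1250 + 350 = 1600
  container 2: 1200 + 400 = 1600
  container 3: 850 + 450 + 300 = 1600
  container 4: 500 + 450 + 300 + 300 = 1550
That uses only 4 ≤ 5, so 5 containers are enough.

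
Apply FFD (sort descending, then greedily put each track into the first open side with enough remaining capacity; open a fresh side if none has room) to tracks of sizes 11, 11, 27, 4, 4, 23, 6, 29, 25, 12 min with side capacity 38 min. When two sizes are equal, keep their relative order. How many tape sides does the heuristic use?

Sorted descending: 29, 27, 25, 23, 12, 11, 11, 6, 4, 4.
  29 → side 1 (new)  [load 29/38]
  27 → side 2 (new)  [load 27/38]
  25 → side 3 (new)  [load 25/38]
  23 → side 4 (new)  [load 23/38]
  12 → side 3  [load 37/38]
  11 → side 2  [load 38/38]
  11 → side 4  [load 34/38]
  6 → side 1  [load 35/38]
  4 → side 4  [load 38/38]
  4 → side 5 (new)  [load 4/38]
5 tape sides opened.

5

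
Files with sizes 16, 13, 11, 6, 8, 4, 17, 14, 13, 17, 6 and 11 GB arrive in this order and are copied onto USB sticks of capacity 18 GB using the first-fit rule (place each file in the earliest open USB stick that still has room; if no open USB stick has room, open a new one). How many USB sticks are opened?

9

  16 → USB stick 1 (new)  [load 16/18]
  13 → USB stick 2 (new)  [load 13/18]
  11 → USB stick 3 (new)  [load 11/18]
  6 → USB stick 3  [load 17/18]
  8 → USB stick 4 (new)  [load 8/18]
  4 → USB stick 2  [load 17/18]
  17 → USB stick 5 (new)  [load 17/18]
  14 → USB stick 6 (new)  [load 14/18]
  13 → USB stick 7 (new)  [load 13/18]
  17 → USB stick 8 (new)  [load 17/18]
  6 → USB stick 4  [load 14/18]
  11 → USB stick 9 (new)  [load 11/18]
9 USB sticks opened.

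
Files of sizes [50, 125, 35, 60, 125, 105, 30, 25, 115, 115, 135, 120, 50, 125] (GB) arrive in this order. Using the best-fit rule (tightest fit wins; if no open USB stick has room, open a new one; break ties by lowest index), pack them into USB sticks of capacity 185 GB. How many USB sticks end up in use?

  50 → USB stick 1 (new)  [load 50/185]
  125 → USB stick 1  [load 175/185]
  35 → USB stick 2 (new)  [load 35/185]
  60 → USB stick 2  [load 95/185]
  125 → USB stick 3 (new)  [load 125/185]
  105 → USB stick 4 (new)  [load 105/185]
  30 → USB stick 3  [load 155/185]
  25 → USB stick 3  [load 180/185]
  115 → USB stick 5 (new)  [load 115/185]
  115 → USB stick 6 (new)  [load 115/185]
  135 → USB stick 7 (new)  [load 135/185]
  120 → USB stick 8 (new)  [load 120/185]
  50 → USB stick 7  [load 185/185]
  125 → USB stick 9 (new)  [load 125/185]
9 USB sticks opened.

9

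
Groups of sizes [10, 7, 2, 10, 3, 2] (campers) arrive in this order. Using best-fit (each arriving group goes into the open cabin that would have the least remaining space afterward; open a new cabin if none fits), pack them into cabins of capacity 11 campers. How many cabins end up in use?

4

  10 → cabin 1 (new)  [load 10/11]
  7 → cabin 2 (new)  [load 7/11]
  2 → cabin 2  [load 9/11]
  10 → cabin 3 (new)  [load 10/11]
  3 → cabin 4 (new)  [load 3/11]
  2 → cabin 2  [load 11/11]
4 cabins opened.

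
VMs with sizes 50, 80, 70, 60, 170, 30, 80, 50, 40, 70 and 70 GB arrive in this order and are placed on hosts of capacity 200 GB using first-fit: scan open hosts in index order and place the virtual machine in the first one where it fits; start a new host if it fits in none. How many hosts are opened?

  50 → host 1 (new)  [load 50/200]
  80 → host 1  [load 130/200]
  70 → host 1  [load 200/200]
  60 → host 2 (new)  [load 60/200]
  170 → host 3 (new)  [load 170/200]
  30 → host 2  [load 90/200]
  80 → host 2  [load 170/200]
  50 → host 4 (new)  [load 50/200]
  40 → host 4  [load 90/200]
  70 → host 4  [load 160/200]
  70 → host 5 (new)  [load 70/200]
5 hosts opened.

5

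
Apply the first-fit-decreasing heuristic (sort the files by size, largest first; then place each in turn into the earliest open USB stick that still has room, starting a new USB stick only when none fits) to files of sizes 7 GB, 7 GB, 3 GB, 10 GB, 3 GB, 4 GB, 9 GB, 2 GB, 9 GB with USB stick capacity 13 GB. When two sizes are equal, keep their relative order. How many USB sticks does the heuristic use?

5

Sorted descending: 10, 9, 9, 7, 7, 4, 3, 3, 2.
  10 → USB stick 1 (new)  [load 10/13]
  9 → USB stick 2 (new)  [load 9/13]
  9 → USB stick 3 (new)  [load 9/13]
  7 → USB stick 4 (new)  [load 7/13]
  7 → USB stick 5 (new)  [load 7/13]
  4 → USB stick 2  [load 13/13]
  3 → USB stick 1  [load 13/13]
  3 → USB stick 3  [load 12/13]
  2 → USB stick 4  [load 9/13]
5 USB sticks opened.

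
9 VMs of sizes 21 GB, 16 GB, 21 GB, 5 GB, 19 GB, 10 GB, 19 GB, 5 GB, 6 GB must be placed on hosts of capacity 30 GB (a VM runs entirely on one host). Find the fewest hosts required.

Total = 21 + 21 + 19 + 19 + 16 + 10 + 6 + 5 + 5 = 122 GB.
Lower bound: ⌈122/30⌉ = 5 hosts.
A packing using 5 hosts:
  host 1: 21 + 6 = 27
  host 2: 21 + 5 = 26
  host 3: 19 + 10 = 29
  host 4: 19 + 5 = 24
  host 5: 16 = 16
This matches the lower bound, so 5 is optimal.

5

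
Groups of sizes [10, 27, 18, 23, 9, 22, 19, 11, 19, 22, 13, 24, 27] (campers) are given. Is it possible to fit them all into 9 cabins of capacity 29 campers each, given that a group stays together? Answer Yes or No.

Total = 244 campers; ⌈244/29⌉ = 9.
The bound of 9 does not rule out 9, but exhaustive search shows no assignment into 9 cabins of capacity 29 campers exists — the minimum is 10.

No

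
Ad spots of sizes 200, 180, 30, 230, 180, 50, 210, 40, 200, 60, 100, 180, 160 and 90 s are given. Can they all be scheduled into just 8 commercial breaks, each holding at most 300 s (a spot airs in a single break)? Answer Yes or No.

Yes

A valid assignment using 8 commercial breaks:
  break 1: 230 + 60 = 290
  break 2: 210 + 90 = 300
  break 3: 200 + 100 = 300
  break 4: 200 + 50 + 40 = 290
  break 5: 180 + 30 = 210
  break 6: 180 = 180
  break 7: 180 = 180
  break 8: 160 = 160
Every load is within 300 s, so 8 commercial breaks suffice.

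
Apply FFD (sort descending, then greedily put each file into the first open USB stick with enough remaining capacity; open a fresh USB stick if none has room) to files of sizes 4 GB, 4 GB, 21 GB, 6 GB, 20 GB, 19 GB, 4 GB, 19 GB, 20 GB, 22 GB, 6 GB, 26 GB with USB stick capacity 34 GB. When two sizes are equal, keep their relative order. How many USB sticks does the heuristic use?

7

Sorted descending: 26, 22, 21, 20, 20, 19, 19, 6, 6, 4, 4, 4.
  26 → USB stick 1 (new)  [load 26/34]
  22 → USB stick 2 (new)  [load 22/34]
  21 → USB stick 3 (new)  [load 21/34]
  20 → USB stick 4 (new)  [load 20/34]
  20 → USB stick 5 (new)  [load 20/34]
  19 → USB stick 6 (new)  [load 19/34]
  19 → USB stick 7 (new)  [load 19/34]
  6 → USB stick 1  [load 32/34]
  6 → USB stick 2  [load 28/34]
  4 → USB stick 2  [load 32/34]
  4 → USB stick 3  [load 25/34]
  4 → USB stick 3  [load 29/34]
7 USB sticks opened.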